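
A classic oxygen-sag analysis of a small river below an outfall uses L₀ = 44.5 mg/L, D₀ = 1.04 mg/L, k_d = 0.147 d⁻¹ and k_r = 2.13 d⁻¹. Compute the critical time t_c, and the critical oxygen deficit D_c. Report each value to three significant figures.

t_c ≈ 1.16 d; D_c ≈ 2.59 mg/L

At the critical point dD/dt = 0, so k_d L₀ e^(−k_d t) = k_r D. Substituting D(t) from the Streeter–Phelps equation and solving for t gives
t_c = ln[(k_r/k_d)(1 − D₀(k_r−k_d)/(k_d L₀))] / (k_r−k_d).
Here k_r−k_d = 1.983 d⁻¹ and 1 − D₀(k_r−k_d)/(k_d L₀) = 1 − 1.04×1.983/(0.147×44.5) = 0.6847, so
t_c = ln(14.49 × 0.6847) / 1.983 = 2.295 / 1.983 = 1.157 d.
D_c = (k_d/k_r) L₀ e^(−k_d t_c) = (0.147/2.13) × 44.5 × e^(−0.147×1.157) = 0.06901 × 44.5 × 0.8436 = 2.591 mg/L.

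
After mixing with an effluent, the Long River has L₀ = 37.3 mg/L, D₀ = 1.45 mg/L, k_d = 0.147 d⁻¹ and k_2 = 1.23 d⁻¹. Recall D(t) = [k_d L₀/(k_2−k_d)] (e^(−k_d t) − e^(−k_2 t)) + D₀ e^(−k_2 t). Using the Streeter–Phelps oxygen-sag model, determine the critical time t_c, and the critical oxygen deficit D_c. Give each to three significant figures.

t_c = [1/(k_2−k_d)] ln[(k_2/k_d)(1 − D₀(k_2−k_d)/(k_d L₀))]
= [1/(1.23−0.147)] ln[(1.23/0.147)(1 − 1.45×1.083/(0.147×37.3))]
= (1/1.083) ln[8.367 × 0.7136] = 0.9234 × ln(5.971) = 0.9234 × 1.787 = 1.650 d.
D_c = (k_d/k_2) L₀ e^(−k_d t_c) = (0.147/1.23) × 37.3 × e^(−0.147×1.650) = 0.1195 × 37.3 × 0.7846 = 3.498 mg/L.

t_c ≈ 1.65 d; D_c ≈ 3.50 mg/L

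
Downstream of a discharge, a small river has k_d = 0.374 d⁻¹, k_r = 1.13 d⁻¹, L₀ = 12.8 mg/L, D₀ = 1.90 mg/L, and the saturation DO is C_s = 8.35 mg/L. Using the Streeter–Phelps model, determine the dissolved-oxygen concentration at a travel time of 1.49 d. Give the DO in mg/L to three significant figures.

k_d L₀/(k_r−k_d) = 0.374×12.8/(1.13−0.374) = 4.787/0.7560 = 6.332 mg/L.
e^(−k_d t) = e^(−0.374×1.490) = 0.5728; e^(−k_r t) = e^(−1.13×1.490) = 0.1857.
D = 6.332 × (0.5728 − 0.1857) + 1.90 × 0.1857 = 2.451 + 0.3528 = 2.804 mg/L.
DO = C_s − D = 8.35 − 2.804 = 5.546 mg/L.

DO ≈ 5.55 mg/L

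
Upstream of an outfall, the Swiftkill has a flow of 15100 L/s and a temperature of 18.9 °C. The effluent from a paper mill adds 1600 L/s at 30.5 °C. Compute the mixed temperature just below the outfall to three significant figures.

20.0 °C

Flow-weighted mixing: C = (Q_r C_r + Q_w C_w)/(Q_r + Q_w)
= (15100×18.9 + 1600×30.5)/(15100 + 1600) = 334200/16700 = 20.01 °C.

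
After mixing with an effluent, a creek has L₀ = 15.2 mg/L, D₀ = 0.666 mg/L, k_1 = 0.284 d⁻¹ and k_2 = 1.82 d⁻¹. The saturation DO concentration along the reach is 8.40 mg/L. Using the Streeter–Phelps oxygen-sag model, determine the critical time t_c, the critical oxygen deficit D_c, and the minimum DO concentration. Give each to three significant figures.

t_c ≈ 1.03 d; D_c ≈ 1.77 mg/L; min DO ≈ 6.63 mg/L

With k_2/k_1 = 6.408 and 1 − D₀(k_2−k_1)/(k_1 L₀) = 0.7630,
t_c = ln(6.408 × 0.7630) / (1.82 − 0.284) = ln(4.890) / 1.536 = 1.587/1.536 = 1.033 d.
L(t_c) = L₀ e^(−k_1 t_c) = 15.2 × 0.7457 = 11.33 mg/L, and at the critical point k_2 D_c = k_1 L, so D_c = (0.284/1.82) × 11.33 = 1.769 mg/L.
Minimum DO = C_s − D_c = 8.40 − 1.769 = 6.631 mg/L.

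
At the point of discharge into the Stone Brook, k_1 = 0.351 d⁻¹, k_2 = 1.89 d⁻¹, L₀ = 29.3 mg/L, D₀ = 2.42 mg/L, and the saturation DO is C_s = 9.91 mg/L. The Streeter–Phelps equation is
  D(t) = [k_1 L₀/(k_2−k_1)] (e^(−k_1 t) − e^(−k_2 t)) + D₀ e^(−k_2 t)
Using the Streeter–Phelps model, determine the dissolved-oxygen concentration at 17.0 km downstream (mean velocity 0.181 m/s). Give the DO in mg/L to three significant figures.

DO ≈ 5.89 mg/L

Travel time t = x/v = 17.0 km / (0.181 m/s) = 17000 m / 0.181 m/s = 93920 s = 1.087 d.
k_1 L₀/(k_2−k_1) = 0.351×29.3/(1.89−0.351) = 10.28/1.539 = 6.682 mg/L.
e^(−k_1 t) = e^(−0.351×1.087) = 0.6828; e^(−k_2 t) = e^(−1.89×1.087) = 0.1281.
D = 6.682 × (0.6828 − 0.1281) + 2.42 × 0.1281 = 3.706 + 0.3101 = 4.017 mg/L.
DO = C_s − D = 9.91 − 4.017 = 5.893 mg/L.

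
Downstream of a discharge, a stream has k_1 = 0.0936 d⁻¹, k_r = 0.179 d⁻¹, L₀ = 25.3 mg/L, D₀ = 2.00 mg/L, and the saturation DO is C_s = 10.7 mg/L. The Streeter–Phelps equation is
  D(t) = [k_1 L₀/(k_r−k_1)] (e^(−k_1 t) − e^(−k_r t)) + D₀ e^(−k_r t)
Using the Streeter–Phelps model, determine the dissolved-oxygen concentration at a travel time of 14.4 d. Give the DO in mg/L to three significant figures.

DO ≈ 5.45 mg/L

k_1 L₀/(k_r−k_1) = 0.0936×25.3/(0.179−0.0936) = 2.368/0.08540 = 27.73 mg/L.
e^(−k_1 t) = e^(−0.0936×14.40) = 0.2598; e^(−k_r t) = e^(−0.179×14.40) = 0.07596.
D = 27.73 × (0.2598 − 0.07596) + 2.00 × 0.07596 = 5.098 + 0.1519 = 5.250 mg/L.
DO = C_s − D = 10.7 − 5.250 = 5.450 mg/L.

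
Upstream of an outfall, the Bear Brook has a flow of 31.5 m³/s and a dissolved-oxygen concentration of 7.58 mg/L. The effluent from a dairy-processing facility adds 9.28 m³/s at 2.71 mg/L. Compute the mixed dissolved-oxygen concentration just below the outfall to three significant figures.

6.47 mg/L

Flow-weighted mixing: C = (Q_r C_r + Q_w C_w)/(Q_r + Q_w)
= (31.5×7.58 + 9.28×2.71)/(31.5 + 9.28) = 263.9/40.78 = 6.472 mg/L.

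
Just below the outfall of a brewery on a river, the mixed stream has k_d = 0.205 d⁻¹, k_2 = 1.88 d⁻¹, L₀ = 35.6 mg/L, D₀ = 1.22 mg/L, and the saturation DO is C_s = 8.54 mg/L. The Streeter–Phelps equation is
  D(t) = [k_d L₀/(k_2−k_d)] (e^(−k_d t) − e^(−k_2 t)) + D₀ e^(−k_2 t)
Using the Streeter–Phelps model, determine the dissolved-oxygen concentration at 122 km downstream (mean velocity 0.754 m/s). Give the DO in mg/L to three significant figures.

DO ≈ 5.66 mg/L

Travel time t = x/v = 122 km / (0.754 m/s) = 122000 m / 0.754 m/s = 161800 s = 1.873 d.
k_d L₀/(k_2−k_d) = 0.205×35.6/(1.88−0.205) = 7.298/1.675 = 4.357 mg/L.
e^(−k_d t) = e^(−0.205×1.873) = 0.6812; e^(−k_2 t) = e^(−1.88×1.873) = 0.02958.
D = 4.357 × (0.6812 − 0.02958) + 1.22 × 0.02958 = 2.839 + 0.03608 = 2.875 mg/L.
DO = C_s − D = 8.54 − 2.875 = 5.665 mg/L.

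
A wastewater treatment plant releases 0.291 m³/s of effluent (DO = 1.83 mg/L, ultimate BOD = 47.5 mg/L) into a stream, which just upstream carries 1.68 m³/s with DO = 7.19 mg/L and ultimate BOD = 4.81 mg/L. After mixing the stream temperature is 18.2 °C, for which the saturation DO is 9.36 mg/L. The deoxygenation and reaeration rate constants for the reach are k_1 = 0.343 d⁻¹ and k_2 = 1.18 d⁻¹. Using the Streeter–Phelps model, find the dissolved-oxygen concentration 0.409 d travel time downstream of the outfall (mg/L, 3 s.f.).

Mixed DO = (1.68×7.19 + 0.291×1.83)/(1.68+0.291) = 12.61/1.971 = 6.399 mg/L.
Mixed L₀ = (1.68×4.81 + 0.291×47.5)/(1.971) = 21.90/1.971 = 11.11 mg/L.
Initial deficit D₀ = C_s − DO₀ = 9.36 − 6.399 = 2.961 mg/L.
D(0.409) = [0.343×11.11/(1.18−0.343)](e^(−0.343×0.409) − e^(−1.18×0.409)) + 2.961 e^(−1.18×0.409)
= 4.554 × (0.8691 − 0.6172) + 2.961 × 0.6172 = 2.975 mg/L.
DO = 9.36 − 2.975 = 6.385 mg/L.

DO ≈ 6.39 mg/L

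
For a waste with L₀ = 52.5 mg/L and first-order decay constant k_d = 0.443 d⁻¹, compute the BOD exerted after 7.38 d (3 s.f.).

y ≈ 50.5 mg/L

y_t = L₀(1 − e^(−k_d t)) = 52.5 × (1 − e^(−0.443×7.38))
= 52.5 × (1 − 0.03803) = 52.5 × 0.9620 = 50.50 mg/L.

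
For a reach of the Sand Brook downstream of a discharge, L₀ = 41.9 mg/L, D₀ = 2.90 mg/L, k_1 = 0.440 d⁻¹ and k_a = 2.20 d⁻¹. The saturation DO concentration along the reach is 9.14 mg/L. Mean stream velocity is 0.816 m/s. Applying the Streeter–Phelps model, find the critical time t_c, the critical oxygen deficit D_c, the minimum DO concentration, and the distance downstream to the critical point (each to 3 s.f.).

t_c = [1/(k_a−k_1)] ln[(k_a/k_1)(1 − D₀(k_a−k_1)/(k_1 L₀))]
= [1/(2.20−0.440)] ln[(2.20/0.440)(1 − 2.90×1.760/(0.440×41.9))]
= (1/1.760) ln[5.000 × 0.7232] = 0.5682 × ln(3.616) = 0.5682 × 1.285 = 0.7303 d.
L(t_c) = L₀ e^(−k_1 t_c) = 41.9 × 0.7252 = 30.39 mg/L, and at the critical point k_a D_c = k_1 L, so D_c = (0.440/2.20) × 30.39 = 6.077 mg/L.
Minimum DO = C_s − D_c = 9.14 − 6.077 = 3.063 mg/L.
x_c = v t_c = 0.816 m/s × 0.7303 d × 86400 s/d = 51490 m ≈ 51.5 km.

t_c ≈ 0.730 d; D_c ≈ 6.08 mg/L; min DO ≈ 3.06 mg/L; x_c ≈ 51.5 km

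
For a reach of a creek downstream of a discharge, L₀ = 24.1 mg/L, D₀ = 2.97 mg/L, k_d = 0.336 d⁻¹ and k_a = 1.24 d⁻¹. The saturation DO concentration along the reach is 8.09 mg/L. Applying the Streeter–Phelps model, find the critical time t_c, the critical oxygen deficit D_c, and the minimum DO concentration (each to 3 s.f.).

t_c ≈ 0.999 d; D_c ≈ 4.67 mg/L; min DO ≈ 3.42 mg/L

With k_a/k_d = 3.690 and 1 − D₀(k_a−k_d)/(k_d L₀) = 0.6684,
t_c = ln(3.690 × 0.6684) / (1.24 − 0.336) = ln(2.467) / 0.9040 = 0.9029/0.9040 = 0.9988 d.
L(t_c) = L₀ e^(−k_d t_c) = 24.1 × 0.7149 = 17.23 mg/L, and at the critical point k_a D_c = k_d L, so D_c = (0.336/1.24) × 17.23 = 4.669 mg/L.
Minimum DO = C_s − D_c = 8.09 − 4.669 = 3.421 mg/L.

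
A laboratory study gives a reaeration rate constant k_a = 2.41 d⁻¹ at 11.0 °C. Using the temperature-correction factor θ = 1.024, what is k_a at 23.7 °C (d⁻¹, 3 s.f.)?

k_a ≈ 3.26 d⁻¹

k_a(T₂) = k_a(T₁) · θ^(T₂−T₁) = 2.41 × 1.024^(23.7−11.0)
= 2.41 × 1.024^12.7 = 2.41 × 1.351 = 3.257 d⁻¹.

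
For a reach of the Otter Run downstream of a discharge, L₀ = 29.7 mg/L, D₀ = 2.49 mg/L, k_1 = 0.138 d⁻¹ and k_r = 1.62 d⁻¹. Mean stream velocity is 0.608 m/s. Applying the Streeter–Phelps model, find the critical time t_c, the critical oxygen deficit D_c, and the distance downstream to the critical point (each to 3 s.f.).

t_c ≈ 0.106 d; D_c ≈ 2.49 mg/L; x_c ≈ 5.56 km

t_c = [1/(k_r−k_1)] ln[(k_r/k_1)(1 − D₀(k_r−k_1)/(k_1 L₀))]
= [1/(1.62−0.138)] ln[(1.62/0.138)(1 − 2.49×1.482/(0.138×29.7))]
= (1/1.482) ln[11.74 × 0.09965] = 0.6748 × ln(1.170) = 0.6748 × 0.1568 = 0.1058 d.
D_c = (k_1/k_r) L₀ e^(−k_1 t_c) = (0.138/1.62) × 29.7 × e^(−0.138×0.1058) = 0.08519 × 29.7 × 0.9855 = 2.493 mg/L.
x_c = v t_c = 0.608 m/s × 0.1058 d × 86400 s/d = 5559 m ≈ 5.56 km.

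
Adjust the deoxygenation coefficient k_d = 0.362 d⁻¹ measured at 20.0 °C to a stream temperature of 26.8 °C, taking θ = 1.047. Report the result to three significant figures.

k_d(T₂) = k_d(T₁) · θ^(T₂−T₁) = 0.362 × 1.047^(26.8−20.0)
= 0.362 × 1.047^6.80 = 0.362 × 1.367 = 0.4947 d⁻¹.

k_d ≈ 0.495 d⁻¹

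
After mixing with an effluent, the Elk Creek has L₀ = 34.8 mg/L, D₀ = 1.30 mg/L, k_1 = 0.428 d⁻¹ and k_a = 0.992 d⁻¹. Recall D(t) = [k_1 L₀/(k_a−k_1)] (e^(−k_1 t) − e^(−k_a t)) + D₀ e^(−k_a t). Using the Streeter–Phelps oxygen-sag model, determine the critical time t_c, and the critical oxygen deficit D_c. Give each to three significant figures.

t_c ≈ 1.40 d; D_c ≈ 8.24 mg/L

With k_a/k_1 = 2.318 and 1 − D₀(k_a−k_1)/(k_1 L₀) = 0.9508,
t_c = ln(2.318 × 0.9508) / (0.992 − 0.428) = ln(2.204) / 0.5640 = 0.7901/0.5640 = 1.401 d.
L(t_c) = L₀ e^(−k_1 t_c) = 34.8 × 0.5490 = 19.11 mg/L, and at the critical point k_a D_c = k_1 L, so D_c = (0.428/0.992) × 19.11 = 8.243 mg/L.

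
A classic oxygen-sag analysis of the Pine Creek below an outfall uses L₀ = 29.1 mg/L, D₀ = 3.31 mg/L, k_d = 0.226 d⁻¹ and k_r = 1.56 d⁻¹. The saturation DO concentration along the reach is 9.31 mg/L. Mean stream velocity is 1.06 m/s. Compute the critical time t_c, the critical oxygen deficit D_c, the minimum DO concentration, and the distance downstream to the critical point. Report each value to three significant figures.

t_c = [1/(k_r−k_d)] ln[(k_r/k_d)(1 − D₀(k_r−k_d)/(k_d L₀))]
= [1/(1.56−0.226)] ln[(1.56/0.226)(1 − 3.31×1.334/(0.226×29.1))]
= (1/1.334) ln[6.903 × 0.3286] = 0.7496 × ln(2.268) = 0.7496 × 0.8190 = 0.6139 d.
L(t_c) = L₀ e^(−k_d t_c) = 29.1 × 0.8704 = 25.33 mg/L, and at the critical point k_r D_c = k_d L, so D_c = (0.226/1.56) × 25.33 = 3.670 mg/L.
Minimum DO = C_s − D_c = 9.31 − 3.670 = 5.640 mg/L.
x_c = v t_c = 1.06 m/s × 0.6139 d × 86400 s/d = 56230 m ≈ 56.2 km.

t_c ≈ 0.614 d; D_c ≈ 3.67 mg/L; min DO ≈ 5.64 mg/L; x_c ≈ 56.2 km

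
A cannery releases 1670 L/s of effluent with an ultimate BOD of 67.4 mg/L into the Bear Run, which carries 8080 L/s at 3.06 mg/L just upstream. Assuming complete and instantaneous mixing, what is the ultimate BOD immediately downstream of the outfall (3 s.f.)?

Flow-weighted mixing: C = (Q_r C_r + Q_w C_w)/(Q_r + Q_w)
= (8080×3.06 + 1670×67.4)/(8080 + 1670) = 137300/9750 = 14.08 mg/L.

14.1 mg/L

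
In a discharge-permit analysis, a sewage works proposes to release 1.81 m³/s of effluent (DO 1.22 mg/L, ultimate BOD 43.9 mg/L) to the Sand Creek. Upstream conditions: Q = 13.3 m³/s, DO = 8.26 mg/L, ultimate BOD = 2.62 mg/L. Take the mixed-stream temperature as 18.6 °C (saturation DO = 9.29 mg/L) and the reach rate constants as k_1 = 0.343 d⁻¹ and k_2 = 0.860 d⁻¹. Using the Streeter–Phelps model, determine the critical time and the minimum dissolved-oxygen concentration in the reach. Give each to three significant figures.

Mixed DO = (13.3×8.26 + 1.81×1.22)/(13.3+1.81) = 112.1/15.11 = 7.417 mg/L.
Mixed L₀ = (13.3×2.62 + 1.81×43.9)/(15.11) = 114.3/15.11 = 7.565 mg/L.
Initial deficit D₀ = C_s − DO₀ = 9.29 − 7.417 = 1.873 mg/L.
t_c = (1/0.5170) ln[(0.860/0.343)(1 − 1.873×0.5170/(0.343×7.565))] = 1.934 × ln(1.571) = 0.8742 d.
D_c = (0.343/0.860) × 7.565 × e^(−0.343×0.8742) = 0.3988 × 7.565 × 0.7409 = 2.235 mg/L.
Minimum DO = 9.29 − 2.235 = 7.055 mg/L.

t_c ≈ 0.874 d; minimum DO ≈ 7.05 mg/L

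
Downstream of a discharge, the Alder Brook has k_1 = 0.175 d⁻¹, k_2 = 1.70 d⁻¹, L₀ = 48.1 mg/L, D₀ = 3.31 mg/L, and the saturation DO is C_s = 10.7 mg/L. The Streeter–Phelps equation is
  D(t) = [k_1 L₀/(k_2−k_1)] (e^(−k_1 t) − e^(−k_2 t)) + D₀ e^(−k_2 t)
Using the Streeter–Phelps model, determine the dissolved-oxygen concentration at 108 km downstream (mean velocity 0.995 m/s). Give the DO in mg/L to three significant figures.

Travel time t = x/v = 108 km / (0.995 m/s) = 108000 m / 0.995 m/s = 108500 s = 1.256 d.
k_1 L₀/(k_2−k_1) = 0.175×48.1/(1.70−0.175) = 8.418/1.525 = 5.520 mg/L.
e^(−k_1 t) = e^(−0.175×1.256) = 0.8026; e^(−k_2 t) = e^(−1.70×1.256) = 0.1182.
D = 5.520 × (0.8026 − 0.1182) + 3.31 × 0.1182 = 3.778 + 0.3911 = 4.169 mg/L.
DO = C_s − D = 10.7 − 4.169 = 6.531 mg/L.

DO ≈ 6.53 mg/L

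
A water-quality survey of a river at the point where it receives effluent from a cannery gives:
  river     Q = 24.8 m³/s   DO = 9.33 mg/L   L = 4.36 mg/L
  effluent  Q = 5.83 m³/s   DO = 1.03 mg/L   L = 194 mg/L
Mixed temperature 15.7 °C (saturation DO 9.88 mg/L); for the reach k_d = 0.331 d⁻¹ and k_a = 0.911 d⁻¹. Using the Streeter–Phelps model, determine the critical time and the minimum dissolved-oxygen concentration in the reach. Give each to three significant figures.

Mixed DO = (24.8×9.33 + 5.83×1.03)/(24.8+5.83) = 237.4/30.63 = 7.750 mg/L.
Mixed L₀ = (24.8×4.36 + 5.83×194)/(30.63) = 1239/30.63 = 40.46 mg/L.
Initial deficit D₀ = C_s − DO₀ = 9.88 − 7.750 = 2.130 mg/L.
t_c = (1/0.5800) ln[(0.911/0.331)(1 − 2.130×0.5800/(0.331×40.46))] = 1.724 × ln(2.498) = 1.579 d.
D_c = (0.331/0.911) × 40.46 × e^(−0.331×1.579) = 0.3633 × 40.46 × 0.5930 = 8.717 mg/L.
Minimum DO = 9.88 − 8.717 = 1.163 mg/L.

t_c ≈ 1.58 d; minimum DO ≈ 1.16 mg/L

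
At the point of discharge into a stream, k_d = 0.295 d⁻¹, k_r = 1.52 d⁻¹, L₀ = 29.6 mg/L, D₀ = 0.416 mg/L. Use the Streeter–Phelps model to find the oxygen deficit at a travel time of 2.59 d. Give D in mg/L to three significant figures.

k_d L₀/(k_r−k_d) = 0.295×29.6/(1.52−0.295) = 8.732/1.225 = 7.128 mg/L.
e^(−k_d t) = e^(−0.295×2.590) = 0.4658; e^(−k_r t) = e^(−1.52×2.590) = 0.01951.
D = 7.128 × (0.4658 − 0.01951) + 0.416 × 0.01951 = 3.181 + 0.008116 = 3.189 mg/L.

D ≈ 3.19 mg/L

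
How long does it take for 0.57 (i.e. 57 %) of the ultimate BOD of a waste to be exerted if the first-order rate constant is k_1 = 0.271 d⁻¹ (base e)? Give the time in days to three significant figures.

y/L₀ = 1 − e^(−k_1 t) = 0.57 ⇒ e^(−k_1 t) = 0.430
t = −ln(0.430) / 0.271 = 0.8440 / 0.271 = 3.114 d.

t ≈ 3.11 d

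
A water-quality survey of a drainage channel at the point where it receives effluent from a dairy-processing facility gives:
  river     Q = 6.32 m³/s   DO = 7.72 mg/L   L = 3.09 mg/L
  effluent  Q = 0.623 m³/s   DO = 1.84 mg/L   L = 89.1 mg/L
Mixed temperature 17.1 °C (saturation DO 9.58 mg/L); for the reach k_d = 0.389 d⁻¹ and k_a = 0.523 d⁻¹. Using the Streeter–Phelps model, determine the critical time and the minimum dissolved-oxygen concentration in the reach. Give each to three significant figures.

Mixed DO = (6.32×7.72 + 0.623×1.84)/(6.32+0.623) = 49.94/6.943 = 7.192 mg/L.
Mixed L₀ = (6.32×3.09 + 0.623×89.1)/(6.943) = 75.04/6.943 = 10.81 mg/L.
Initial deficit D₀ = C_s − DO₀ = 9.58 − 7.192 = 2.388 mg/L.
t_c = (1/0.1340) ln[(0.523/0.389)(1 − 2.388×0.1340/(0.389×10.81))] = 7.463 × ln(1.242) = 1.618 d.
D_c = (0.389/0.523) × 10.81 × e^(−0.389×1.618) = 0.7438 × 10.81 × 0.5329 = 4.283 mg/L.
Minimum DO = 9.58 − 4.283 = 5.297 mg/L.

t_c ≈ 1.62 d; minimum DO ≈ 5.30 mg/L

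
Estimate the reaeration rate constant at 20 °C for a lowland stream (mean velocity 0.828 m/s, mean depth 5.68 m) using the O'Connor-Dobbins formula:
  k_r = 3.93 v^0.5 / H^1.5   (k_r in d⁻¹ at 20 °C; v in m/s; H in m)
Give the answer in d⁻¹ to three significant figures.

k_r ≈ 0.264 d⁻¹

k_r = 3.93 × 0.828^0.5 / 5.68^1.5 = 3.93 × 0.9099 / 13.54 = 0.2642 d⁻¹.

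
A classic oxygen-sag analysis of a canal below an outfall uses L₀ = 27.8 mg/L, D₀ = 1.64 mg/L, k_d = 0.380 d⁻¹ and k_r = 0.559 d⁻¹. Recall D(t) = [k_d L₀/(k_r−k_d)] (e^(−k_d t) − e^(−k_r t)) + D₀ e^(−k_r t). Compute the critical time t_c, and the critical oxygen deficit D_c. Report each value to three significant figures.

t_c = [1/(k_r−k_d)] ln[(k_r/k_d)(1 − D₀(k_r−k_d)/(k_d L₀))]
= [1/(0.559−0.380)] ln[(0.559/0.380)(1 − 1.64×0.1790/(0.380×27.8))]
= (1/0.1790) ln[1.471 × 0.9722] = 5.587 × ln(1.430) = 5.587 × 0.3578 = 1.999 d.
D_c = (k_d/k_r) L₀ e^(−k_d t_c) = (0.380/0.559) × 27.8 × e^(−0.380×1.999) = 0.6798 × 27.8 × 0.4679 = 8.842 mg/L.

t_c ≈ 2.00 d; D_c ≈ 8.84 mg/L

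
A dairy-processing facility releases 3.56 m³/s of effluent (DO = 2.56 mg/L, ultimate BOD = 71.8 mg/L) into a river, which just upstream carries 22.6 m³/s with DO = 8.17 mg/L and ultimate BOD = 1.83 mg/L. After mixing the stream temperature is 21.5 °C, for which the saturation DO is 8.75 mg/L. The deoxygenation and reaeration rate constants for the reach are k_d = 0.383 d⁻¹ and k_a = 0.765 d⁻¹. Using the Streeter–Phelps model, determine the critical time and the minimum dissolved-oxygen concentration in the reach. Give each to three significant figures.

Mixed DO = (22.6×8.17 + 3.56×2.56)/(22.6+3.56) = 193.8/26.16 = 7.407 mg/L.
Mixed L₀ = (22.6×1.83 + 3.56×71.8)/(26.16) = 297.0/26.16 = 11.35 mg/L.
Initial deficit D₀ = C_s − DO₀ = 8.75 − 7.407 = 1.343 mg/L.
t_c = (1/0.3820) ln[(0.765/0.383)(1 − 1.343×0.3820/(0.383×11.35))] = 2.618 × ln(1.762) = 1.482 d.
D_c = (0.383/0.765) × 11.35 × e^(−0.383×1.482) = 0.5007 × 11.35 × 0.5668 = 3.221 mg/L.
Minimum DO = 8.75 − 3.221 = 5.529 mg/L.

t_c ≈ 1.48 d; minimum DO ≈ 5.53 mg/L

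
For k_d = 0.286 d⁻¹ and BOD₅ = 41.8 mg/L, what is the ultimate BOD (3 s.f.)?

BOD₅ = L₀(1 − e^(−5k_d)) ⇒ L₀ = BOD₅ / (1 − e^(−5×0.286))
= 41.8 / (1 − 0.2393) = 41.8 / 0.7607 = 54.95 mg/L.

L₀ ≈ 55.0 mg/L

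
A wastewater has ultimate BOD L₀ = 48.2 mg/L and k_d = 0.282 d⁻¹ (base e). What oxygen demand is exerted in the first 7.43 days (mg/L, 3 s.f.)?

y ≈ 42.3 mg/L

y_t = L₀(1 − e^(−k_d t)) = 48.2 × (1 − e^(−0.282×7.43))
= 48.2 × (1 − 0.1230) = 48.2 × 0.8770 = 42.27 mg/L.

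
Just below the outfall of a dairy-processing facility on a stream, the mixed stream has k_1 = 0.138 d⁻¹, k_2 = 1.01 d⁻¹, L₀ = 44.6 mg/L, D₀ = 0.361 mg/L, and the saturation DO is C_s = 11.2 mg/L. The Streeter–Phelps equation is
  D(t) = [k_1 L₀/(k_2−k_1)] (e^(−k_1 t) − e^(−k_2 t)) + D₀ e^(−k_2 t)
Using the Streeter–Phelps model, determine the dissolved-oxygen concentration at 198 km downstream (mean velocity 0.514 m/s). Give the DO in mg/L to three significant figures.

DO ≈ 7.46 mg/L

Travel time t = x/v = 198 km / (0.514 m/s) = 198000 m / 0.514 m/s = 385200 s = 4.458 d.
k_1 L₀/(k_2−k_1) = 0.138×44.6/(1.01−0.138) = 6.155/0.8720 = 7.058 mg/L.
e^(−k_1 t) = e^(−0.138×4.458) = 0.5405; e^(−k_2 t) = e^(−1.01×4.458) = 0.01107.
D = 7.058 × (0.5405 − 0.01107) + 0.361 × 0.01107 = 3.737 + 0.003998 = 3.741 mg/L.
DO = C_s − D = 11.2 − 3.741 = 7.459 mg/L.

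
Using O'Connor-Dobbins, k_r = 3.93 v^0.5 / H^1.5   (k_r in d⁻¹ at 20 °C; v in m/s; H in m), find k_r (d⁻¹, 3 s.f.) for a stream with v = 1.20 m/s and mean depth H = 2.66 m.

k_r ≈ 0.992 d⁻¹

k_r = 3.93 × 1.20^0.5 / 2.66^1.5 = 3.93 × 1.095 / 4.338 = 0.9923 d⁻¹.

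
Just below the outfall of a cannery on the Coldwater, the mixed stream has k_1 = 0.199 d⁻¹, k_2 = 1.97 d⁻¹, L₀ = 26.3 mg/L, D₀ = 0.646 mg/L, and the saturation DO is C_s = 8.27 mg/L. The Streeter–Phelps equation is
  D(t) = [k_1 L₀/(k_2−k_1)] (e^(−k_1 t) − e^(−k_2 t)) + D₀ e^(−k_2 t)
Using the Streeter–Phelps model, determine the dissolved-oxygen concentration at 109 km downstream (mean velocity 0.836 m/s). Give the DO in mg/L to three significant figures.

Travel time t = x/v = 109 km / (0.836 m/s) = 109000 m / 0.836 m/s = 130400 s = 1.509 d.
k_1 L₀/(k_2−k_1) = 0.199×26.3/(1.97−0.199) = 5.234/1.771 = 2.955 mg/L.
e^(−k_1 t) = e^(−0.199×1.509) = 0.7406; e^(−k_2 t) = e^(−1.97×1.509) = 0.05116.
D = 2.955 × (0.7406 − 0.05116) + 0.646 × 0.05116 = 2.037 + 0.03305 = 2.070 mg/L.
DO = C_s − D = 8.27 − 2.070 = 6.200 mg/L.

DO ≈ 6.20 mg/L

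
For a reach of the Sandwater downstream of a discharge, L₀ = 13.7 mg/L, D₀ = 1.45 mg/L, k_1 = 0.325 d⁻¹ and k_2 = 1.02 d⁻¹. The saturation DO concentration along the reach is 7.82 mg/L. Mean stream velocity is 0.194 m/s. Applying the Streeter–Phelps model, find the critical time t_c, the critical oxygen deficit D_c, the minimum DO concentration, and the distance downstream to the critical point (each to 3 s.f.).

t_c ≈ 1.28 d; D_c ≈ 2.88 mg/L; min DO ≈ 4.94 mg/L; x_c ≈ 21.4 km

At the critical point dD/dt = 0, so k_1 L₀ e^(−k_1 t) = k_2 D. Substituting D(t) from the Streeter–Phelps equation and solving for t gives
t_c = ln[(k_2/k_1)(1 − D₀(k_2−k_1)/(k_1 L₀))] / (k_2−k_1).
Here k_2−k_1 = 0.6950 d⁻¹ and 1 − D₀(k_2−k_1)/(k_1 L₀) = 1 − 1.45×0.6950/(0.325×13.7) = 0.7737, so
t_c = ln(3.138 × 0.7737) / 0.6950 = 0.8871 / 0.6950 = 1.276 d.
L(t_c) = L₀ e^(−k_1 t_c) = 13.7 × 0.6604 = 9.048 mg/L, and at the critical point k_2 D_c = k_1 L, so D_c = (0.325/1.02) × 9.048 = 2.883 mg/L.
Minimum DO = C_s − D_c = 7.82 − 2.883 = 4.937 mg/L.
x_c = v t_c = 0.194 m/s × 1.276 d × 86400 s/d = 21390 m ≈ 21.4 km.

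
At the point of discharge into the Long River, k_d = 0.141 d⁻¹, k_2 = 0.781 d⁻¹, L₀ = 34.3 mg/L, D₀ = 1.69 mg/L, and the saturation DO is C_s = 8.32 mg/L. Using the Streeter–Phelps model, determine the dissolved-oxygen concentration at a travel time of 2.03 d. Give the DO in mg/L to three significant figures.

k_d L₀/(k_2−k_d) = 0.141×34.3/(0.781−0.141) = 4.836/0.6400 = 7.557 mg/L.
e^(−k_d t) = e^(−0.141×2.030) = 0.7511; e^(−k_2 t) = e^(−0.781×2.030) = 0.2049.
D = 7.557 × (0.7511 − 0.2049) + 1.69 × 0.2049 = 4.128 + 0.3462 = 4.474 mg/L.
DO = C_s − D = 8.32 − 4.474 = 3.846 mg/L.

DO ≈ 3.85 mg/L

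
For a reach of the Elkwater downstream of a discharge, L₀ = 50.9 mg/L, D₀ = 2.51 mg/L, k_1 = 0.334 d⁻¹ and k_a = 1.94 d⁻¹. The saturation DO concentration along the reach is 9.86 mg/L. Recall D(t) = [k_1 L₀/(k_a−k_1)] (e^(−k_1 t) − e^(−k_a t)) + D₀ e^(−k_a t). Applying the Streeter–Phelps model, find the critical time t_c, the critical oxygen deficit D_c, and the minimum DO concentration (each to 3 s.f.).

t_c ≈ 0.927 d; D_c ≈ 6.43 mg/L; min DO ≈ 3.43 mg/L

At the critical point dD/dt = 0, so k_1 L₀ e^(−k_1 t) = k_a D. Substituting D(t) from the Streeter–Phelps equation and solving for t gives
t_c = ln[(k_a/k_1)(1 − D₀(k_a−k_1)/(k_1 L₀))] / (k_a−k_1).
Here k_a−k_1 = 1.606 d⁻¹ and 1 − D₀(k_a−k_1)/(k_1 L₀) = 1 − 2.51×1.606/(0.334×50.9) = 0.7629, so
t_c = ln(5.808 × 0.7629) / 1.606 = 1.489 / 1.606 = 0.9269 d.
L(t_c) = L₀ e^(−k_1 t_c) = 50.9 × 0.7337 = 37.35 mg/L, and at the critical point k_a D_c = k_1 L, so D_c = (0.334/1.94) × 37.35 = 6.430 mg/L.
Minimum DO = C_s − D_c = 9.86 − 6.430 = 3.430 mg/L.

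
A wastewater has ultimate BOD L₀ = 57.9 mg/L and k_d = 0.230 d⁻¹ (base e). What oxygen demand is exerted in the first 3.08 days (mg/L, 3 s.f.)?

y_t = L₀(1 − e^(−k_d t)) = 57.9 × (1 − e^(−0.230×3.08))
= 57.9 × (1 − 0.4924) = 57.9 × 0.5076 = 29.39 mg/L.

y ≈ 29.4 mg/L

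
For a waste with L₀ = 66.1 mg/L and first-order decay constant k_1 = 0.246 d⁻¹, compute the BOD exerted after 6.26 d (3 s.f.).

y_t = L₀(1 − e^(−k_1 t)) = 66.1 × (1 − e^(−0.246×6.26))
= 66.1 × (1 − 0.2144) = 66.1 × 0.7856 = 51.93 mg/L.

y ≈ 51.9 mg/L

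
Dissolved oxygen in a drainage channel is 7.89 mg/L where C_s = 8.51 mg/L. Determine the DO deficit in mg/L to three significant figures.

D ≈ 0.620 mg/L

D = C_s − C = 8.51 − 7.89 = 0.620 mg/L.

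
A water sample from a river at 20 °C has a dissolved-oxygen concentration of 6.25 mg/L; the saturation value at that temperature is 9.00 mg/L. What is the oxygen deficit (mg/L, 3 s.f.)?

D = C_s − C = 9.00 − 6.25 = 2.75 mg/L.

D ≈ 2.75 mg/L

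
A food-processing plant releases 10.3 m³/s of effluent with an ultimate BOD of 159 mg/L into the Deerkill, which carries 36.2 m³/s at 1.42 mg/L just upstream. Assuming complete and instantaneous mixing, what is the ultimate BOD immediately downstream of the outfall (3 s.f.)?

36.3 mg/L

Flow-weighted mixing: C = (Q_r C_r + Q_w C_w)/(Q_r + Q_w)
= (36.2×1.42 + 10.3×159)/(36.2 + 10.3) = 1689/46.50 = 36.32 mg/L.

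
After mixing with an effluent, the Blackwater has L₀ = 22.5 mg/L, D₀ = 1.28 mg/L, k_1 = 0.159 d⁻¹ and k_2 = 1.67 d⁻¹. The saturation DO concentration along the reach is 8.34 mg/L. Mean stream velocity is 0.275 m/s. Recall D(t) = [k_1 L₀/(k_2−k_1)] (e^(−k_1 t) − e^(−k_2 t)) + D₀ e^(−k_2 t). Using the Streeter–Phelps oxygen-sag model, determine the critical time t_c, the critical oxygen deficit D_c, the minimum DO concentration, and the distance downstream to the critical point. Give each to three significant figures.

At the critical point dD/dt = 0, so k_1 L₀ e^(−k_1 t) = k_2 D. Substituting D(t) from the Streeter–Phelps equation and solving for t gives
t_c = ln[(k_2/k_1)(1 − D₀(k_2−k_1)/(k_1 L₀))] / (k_2−k_1).
Here k_2−k_1 = 1.511 d⁻¹ and 1 − D₀(k_2−k_1)/(k_1 L₀) = 1 − 1.28×1.511/(0.159×22.5) = 0.4594, so
t_c = ln(10.50 × 0.4594) / 1.511 = 1.574 / 1.511 = 1.042 d.
L(t_c) = L₀ e^(−k_1 t_c) = 22.5 × 0.8474 = 19.07 mg/L, and at the critical point k_2 D_c = k_1 L, so D_c = (0.159/1.67) × 19.07 = 1.815 mg/L.
Minimum DO = C_s − D_c = 8.34 − 1.815 = 6.525 mg/L.
x_c = v t_c = 0.275 m/s × 1.042 d × 86400 s/d = 24750 m ≈ 24.7 km.

t_c ≈ 1.04 d; D_c ≈ 1.82 mg/L; min DO ≈ 6.52 mg/L; x_c ≈ 24.7 km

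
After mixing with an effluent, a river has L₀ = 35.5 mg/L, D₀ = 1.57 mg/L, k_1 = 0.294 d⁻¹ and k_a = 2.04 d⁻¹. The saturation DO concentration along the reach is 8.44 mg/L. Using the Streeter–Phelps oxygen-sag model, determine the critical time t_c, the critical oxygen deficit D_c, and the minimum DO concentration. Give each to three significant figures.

t_c ≈ 0.935 d; D_c ≈ 3.89 mg/L; min DO ≈ 4.55 mg/L

At the critical point dD/dt = 0, so k_1 L₀ e^(−k_1 t) = k_a D. Substituting D(t) from the Streeter–Phelps equation and solving for t gives
t_c = ln[(k_a/k_1)(1 − D₀(k_a−k_1)/(k_1 L₀))] / (k_a−k_1).
Here k_a−k_1 = 1.746 d⁻¹ and 1 − D₀(k_a−k_1)/(k_1 L₀) = 1 − 1.57×1.746/(0.294×35.5) = 0.7374, so
t_c = ln(6.939 × 0.7374) / 1.746 = 1.632 / 1.746 = 0.9350 d.
D_c = (k_1/k_a) L₀ e^(−k_1 t_c) = (0.294/2.04) × 35.5 × e^(−0.294×0.9350) = 0.1441 × 35.5 × 0.7597 = 3.887 mg/L.
Minimum DO = C_s − D_c = 8.44 − 3.887 = 4.553 mg/L.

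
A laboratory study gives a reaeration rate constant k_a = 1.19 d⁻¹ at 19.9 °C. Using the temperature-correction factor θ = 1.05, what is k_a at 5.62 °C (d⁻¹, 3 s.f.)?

k_a ≈ 0.593 d⁻¹

k_a(T₂) = k_a(T₁) · θ^(T₂−T₁) = 1.19 × 1.05^(5.62−19.9)
= 1.19 × 1.05^-14.3 = 1.19 × 0.4982 = 0.5929 d⁻¹.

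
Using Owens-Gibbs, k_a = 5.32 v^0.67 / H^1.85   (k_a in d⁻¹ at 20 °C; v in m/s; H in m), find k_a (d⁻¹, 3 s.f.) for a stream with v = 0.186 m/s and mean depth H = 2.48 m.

k_a = 5.32 × 0.186^0.67 / 2.48^1.85 = 5.32 × 0.3240 / 5.367 = 0.3212 d⁻¹.

k_a ≈ 0.321 d⁻¹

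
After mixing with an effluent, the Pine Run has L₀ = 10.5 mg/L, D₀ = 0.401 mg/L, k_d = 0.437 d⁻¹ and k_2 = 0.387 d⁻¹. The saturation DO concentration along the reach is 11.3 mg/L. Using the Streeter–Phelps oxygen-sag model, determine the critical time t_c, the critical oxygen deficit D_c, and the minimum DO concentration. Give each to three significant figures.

t_c ≈ 2.34 d; D_c ≈ 4.26 mg/L; min DO ≈ 7.04 mg/L

With k_2/k_d = 0.8856 and 1 − D₀(k_2−k_d)/(k_d L₀) = 1.004,
t_c = ln(0.8856 × 1.004) / (0.387 − 0.437) = ln(0.8895) / -0.05000 = -0.1171/-0.05000 = 2.343 d.
L(t_c) = L₀ e^(−k_d t_c) = 10.5 × 0.3592 = 3.772 mg/L, and at the critical point k_2 D_c = k_d L, so D_c = (0.437/0.387) × 3.772 = 4.259 mg/L.
Minimum DO = C_s − D_c = 11.3 − 4.259 = 7.041 mg/L.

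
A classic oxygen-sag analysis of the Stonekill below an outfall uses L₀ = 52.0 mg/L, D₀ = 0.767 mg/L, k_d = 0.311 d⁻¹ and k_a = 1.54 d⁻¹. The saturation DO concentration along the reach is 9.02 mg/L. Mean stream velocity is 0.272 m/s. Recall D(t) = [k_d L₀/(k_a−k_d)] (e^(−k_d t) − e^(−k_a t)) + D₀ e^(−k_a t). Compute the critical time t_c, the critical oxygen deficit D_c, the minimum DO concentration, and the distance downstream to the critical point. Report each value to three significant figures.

With k_a/k_d = 4.952 and 1 − D₀(k_a−k_d)/(k_d L₀) = 0.9417,
t_c = ln(4.952 × 0.9417) / (1.54 − 0.311) = ln(4.663) / 1.229 = 1.540/1.229 = 1.253 d.
L(t_c) = L₀ e^(−k_d t_c) = 52.0 × 0.6773 = 35.22 mg/L, and at the critical point k_a D_c = k_d L, so D_c = (0.311/1.54) × 35.22 = 7.113 mg/L.
Minimum DO = C_s − D_c = 9.02 − 7.113 = 1.907 mg/L.
x_c = v t_c = 0.272 m/s × 1.253 d × 86400 s/d = 29440 m ≈ 29.4 km.

t_c ≈ 1.25 d; D_c ≈ 7.11 mg/L; min DO ≈ 1.91 mg/L; x_c ≈ 29.4 km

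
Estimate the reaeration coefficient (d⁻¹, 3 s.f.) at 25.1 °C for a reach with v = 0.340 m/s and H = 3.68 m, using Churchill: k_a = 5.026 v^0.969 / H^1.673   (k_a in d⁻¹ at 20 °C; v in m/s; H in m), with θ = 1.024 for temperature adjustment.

k_a ≈ 0.225 d⁻¹

k_a(20) = 5.026 × 0.340^0.969 / 3.68^1.673 = 5.026 × 0.3516 / 8.844 = 0.1998 d⁻¹.
k_a(25.1) = 0.1998 × 1.024^(25.1−20) = 0.1998 × 1.129 = 0.2255 d⁻¹.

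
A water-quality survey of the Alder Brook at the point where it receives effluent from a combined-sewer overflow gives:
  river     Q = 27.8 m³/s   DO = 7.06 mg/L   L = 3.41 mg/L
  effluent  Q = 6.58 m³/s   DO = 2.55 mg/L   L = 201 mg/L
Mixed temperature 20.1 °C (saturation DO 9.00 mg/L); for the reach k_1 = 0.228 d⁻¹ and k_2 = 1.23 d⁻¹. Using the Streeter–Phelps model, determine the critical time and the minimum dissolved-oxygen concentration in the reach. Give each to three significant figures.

t_c ≈ 1.33 d; minimum DO ≈ 3.35 mg/L

Mixed DO = (27.8×7.06 + 6.58×2.55)/(27.8+6.58) = 213.0/34.38 = 6.197 mg/L.
Mixed L₀ = (27.8×3.41 + 6.58×201)/(34.38) = 1417/34.38 = 41.23 mg/L.
Initial deficit D₀ = C_s − DO₀ = 9.00 − 6.197 = 2.803 mg/L.
t_c = (1/1.002) ln[(1.23/0.228)(1 − 2.803×1.002/(0.228×41.23))] = 0.9980 × ln(3.783) = 1.328 d.
D_c = (0.228/1.23) × 41.23 × e^(−0.228×1.328) = 0.1854 × 41.23 × 0.7388 = 5.646 mg/L.
Minimum DO = 9.00 − 5.646 = 3.354 mg/L.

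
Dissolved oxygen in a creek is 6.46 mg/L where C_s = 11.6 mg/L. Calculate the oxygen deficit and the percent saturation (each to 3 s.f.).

D ≈ 5.14 mg/L; 55.7 % saturation

D = C_s − C = 11.6 − 6.46 = 5.14 mg/L.
% saturation = 6.46/11.6 × 100 = 55.7 %.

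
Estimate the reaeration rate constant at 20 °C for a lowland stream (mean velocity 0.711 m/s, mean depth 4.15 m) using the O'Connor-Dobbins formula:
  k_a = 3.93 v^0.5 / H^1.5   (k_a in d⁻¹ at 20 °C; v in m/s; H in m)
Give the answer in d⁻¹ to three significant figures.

k_a = 3.93 × 0.711^0.5 / 4.15^1.5 = 3.93 × 0.8432 / 8.454 = 0.3920 d⁻¹.

k_a ≈ 0.392 d⁻¹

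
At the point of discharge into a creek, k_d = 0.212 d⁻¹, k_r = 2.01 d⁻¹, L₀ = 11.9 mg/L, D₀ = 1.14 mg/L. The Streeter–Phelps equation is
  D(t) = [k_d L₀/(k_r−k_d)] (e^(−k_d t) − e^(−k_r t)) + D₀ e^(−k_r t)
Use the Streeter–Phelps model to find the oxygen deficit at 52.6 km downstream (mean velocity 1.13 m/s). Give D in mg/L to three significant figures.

Travel time t = x/v = 52.6 km / (1.13 m/s) = 52600 m / 1.13 m/s = 46550 s = 0.5388 d.
k_d L₀/(k_r−k_d) = 0.212×11.9/(2.01−0.212) = 2.523/1.798 = 1.403 mg/L.
e^(−k_d t) = e^(−0.212×0.5388) = 0.8921; e^(−k_r t) = e^(−2.01×0.5388) = 0.3386.
D = 1.403 × (0.8921 − 0.3386) + 1.14 × 0.3386 = 0.7766 + 0.3860 = 1.163 mg/L.

D ≈ 1.16 mg/L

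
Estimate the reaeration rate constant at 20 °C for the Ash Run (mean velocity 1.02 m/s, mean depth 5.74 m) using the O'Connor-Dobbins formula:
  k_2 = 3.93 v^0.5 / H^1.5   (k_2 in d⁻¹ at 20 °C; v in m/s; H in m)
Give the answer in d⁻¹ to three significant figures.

k_2 ≈ 0.289 d⁻¹

k_2 = 3.93 × 1.02^0.5 / 5.74^1.5 = 3.93 × 1.010 / 13.75 = 0.2886 d⁻¹.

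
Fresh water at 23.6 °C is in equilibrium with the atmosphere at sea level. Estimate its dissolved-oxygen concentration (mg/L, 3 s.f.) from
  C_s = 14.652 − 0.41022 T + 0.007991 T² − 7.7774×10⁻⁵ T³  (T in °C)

C_s ≈ 8.40 mg/L

C_s = 14.652 − 0.41022×23.6 + 0.007991×23.6² − 7.7774×10⁻⁵×23.6³ = 8.399 mg/L.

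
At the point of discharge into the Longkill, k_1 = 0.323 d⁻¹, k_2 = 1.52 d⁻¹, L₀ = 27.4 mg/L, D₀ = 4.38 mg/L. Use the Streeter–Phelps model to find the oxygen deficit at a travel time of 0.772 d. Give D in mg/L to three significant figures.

k_1 L₀/(k_2−k_1) = 0.323×27.4/(1.52−0.323) = 8.850/1.197 = 7.394 mg/L.
e^(−k_1 t) = e^(−0.323×0.7720) = 0.7793; e^(−k_2 t) = e^(−1.52×0.7720) = 0.3093.
D = 7.394 × (0.7793 − 0.3093) + 4.38 × 0.3093 = 3.475 + 1.355 = 4.830 mg/L.

D ≈ 4.83 mg/L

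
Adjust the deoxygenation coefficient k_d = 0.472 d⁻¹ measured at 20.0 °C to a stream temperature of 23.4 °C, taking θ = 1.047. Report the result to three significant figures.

k_d(T₂) = k_d(T₁) · θ^(T₂−T₁) = 0.472 × 1.047^(23.4−20.0)
= 0.472 × 1.047^3.40 = 0.472 × 1.169 = 0.5518 d⁻¹.

k_d ≈ 0.552 d⁻¹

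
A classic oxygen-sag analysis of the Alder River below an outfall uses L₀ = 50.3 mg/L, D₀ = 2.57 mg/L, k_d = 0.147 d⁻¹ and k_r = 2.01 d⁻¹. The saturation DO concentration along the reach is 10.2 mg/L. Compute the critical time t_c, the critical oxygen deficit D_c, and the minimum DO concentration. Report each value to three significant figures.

t_c = [1/(k_r−k_d)] ln[(k_r/k_d)(1 − D₀(k_r−k_d)/(k_d L₀))]
= [1/(2.01−0.147)] ln[(2.01/0.147)(1 − 2.57×1.863/(0.147×50.3))]
= (1/1.863) ln[13.67 × 0.3525] = 0.5368 × ln(4.819) = 0.5368 × 1.573 = 0.8442 d.
L(t_c) = L₀ e^(−k_d t_c) = 50.3 × 0.8833 = 44.43 mg/L, and at the critical point k_r D_c = k_d L, so D_c = (0.147/2.01) × 44.43 = 3.249 mg/L.
Minimum DO = C_s − D_c = 10.2 − 3.249 = 6.951 mg/L.

t_c ≈ 0.844 d; D_c ≈ 3.25 mg/L; min DO ≈ 6.95 mg/L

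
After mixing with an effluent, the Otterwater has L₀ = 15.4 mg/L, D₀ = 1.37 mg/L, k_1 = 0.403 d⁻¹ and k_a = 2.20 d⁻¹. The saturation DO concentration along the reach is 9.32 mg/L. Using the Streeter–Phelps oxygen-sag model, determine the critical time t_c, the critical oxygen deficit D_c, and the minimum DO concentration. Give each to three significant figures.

At the critical point dD/dt = 0, so k_1 L₀ e^(−k_1 t) = k_a D. Substituting D(t) from the Streeter–Phelps equation and solving for t gives
t_c = ln[(k_a/k_1)(1 − D₀(k_a−k_1)/(k_1 L₀))] / (k_a−k_1).
Here k_a−k_1 = 1.797 d⁻¹ and 1 − D₀(k_a−k_1)/(k_1 L₀) = 1 − 1.37×1.797/(0.403×15.4) = 0.6033, so
t_c = ln(5.459 × 0.6033) / 1.797 = 1.192 / 1.797 = 0.6633 d.
L(t_c) = L₀ e^(−k_1 t_c) = 15.4 × 0.7654 = 11.79 mg/L, and at the critical point k_a D_c = k_1 L, so D_c = (0.403/2.20) × 11.79 = 2.159 mg/L.
Minimum DO = C_s − D_c = 9.32 − 2.159 = 7.161 mg/L.

t_c ≈ 0.663 d; D_c ≈ 2.16 mg/L; min DO ≈ 7.16 mg/L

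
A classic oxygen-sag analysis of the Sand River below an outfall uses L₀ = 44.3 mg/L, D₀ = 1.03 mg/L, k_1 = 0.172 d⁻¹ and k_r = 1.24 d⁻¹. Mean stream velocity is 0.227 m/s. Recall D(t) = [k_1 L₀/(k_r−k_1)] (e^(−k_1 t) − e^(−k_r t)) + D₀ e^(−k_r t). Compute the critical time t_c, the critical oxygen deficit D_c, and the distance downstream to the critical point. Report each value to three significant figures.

t_c ≈ 1.70 d; D_c ≈ 4.58 mg/L; x_c ≈ 33.4 km

With k_r/k_1 = 7.209 and 1 − D₀(k_r−k_1)/(k_1 L₀) = 0.8556,
t_c = ln(7.209 × 0.8556) / (1.24 − 0.172) = ln(6.168) / 1.068 = 1.819/1.068 = 1.704 d.
D_c = (k_1/k_r) L₀ e^(−k_1 t_c) = (0.172/1.24) × 44.3 × e^(−0.172×1.704) = 0.1387 × 44.3 × 0.7460 = 4.584 mg/L.
x_c = v t_c = 0.227 m/s × 1.704 d × 86400 s/d = 33410 m ≈ 33.4 km.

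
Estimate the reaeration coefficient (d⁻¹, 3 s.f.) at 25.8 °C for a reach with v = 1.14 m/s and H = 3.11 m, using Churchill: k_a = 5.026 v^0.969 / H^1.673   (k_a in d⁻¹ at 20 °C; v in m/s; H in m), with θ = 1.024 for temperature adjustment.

k_a ≈ 0.981 d⁻¹

k_a(20) = 5.026 × 1.14^0.969 / 3.11^1.673 = 5.026 × 1.135 / 6.674 = 0.8550 d⁻¹.
k_a(25.8) = 0.8550 × 1.024^(25.8−20) = 0.8550 × 1.147 = 0.9811 d⁻¹.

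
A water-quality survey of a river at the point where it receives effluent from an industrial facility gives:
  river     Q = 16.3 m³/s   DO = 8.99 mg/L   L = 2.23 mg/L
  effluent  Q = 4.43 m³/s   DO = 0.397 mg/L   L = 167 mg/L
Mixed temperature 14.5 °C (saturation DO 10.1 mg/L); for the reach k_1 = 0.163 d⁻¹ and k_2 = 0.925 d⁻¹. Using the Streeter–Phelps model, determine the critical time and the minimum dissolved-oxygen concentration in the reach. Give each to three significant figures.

Mixed DO = (16.3×8.99 + 4.43×0.397)/(16.3+4.43) = 148.3/20.73 = 7.154 mg/L.
Mixed L₀ = (16.3×2.23 + 4.43×167)/(20.73) = 776.2/20.73 = 37.44 mg/L.
Initial deficit D₀ = C_s − DO₀ = 10.1 − 7.154 = 2.946 mg/L.
t_c = (1/0.7620) ln[(0.925/0.163)(1 − 2.946×0.7620/(0.163×37.44))] = 1.312 × ln(3.587) = 1.676 d.
D_c = (0.163/0.925) × 37.44 × e^(−0.163×1.676) = 0.1762 × 37.44 × 0.7609 = 5.020 mg/L.
Minimum DO = 10.1 − 5.020 = 5.080 mg/L.

t_c ≈ 1.68 d; minimum DO ≈ 5.08 mg/L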